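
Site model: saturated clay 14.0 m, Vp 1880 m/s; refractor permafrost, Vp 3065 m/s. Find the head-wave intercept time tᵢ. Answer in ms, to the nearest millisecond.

12 ms

θ_c = arcsin(V₁/V₂) = arcsin(1880/3065) = 37.83°; cos θ_c = 0.7898.
tᵢ = 2h·cos θ_c / V₁ = 2·14.0·0.7898 / 1880 = 0.01176 s.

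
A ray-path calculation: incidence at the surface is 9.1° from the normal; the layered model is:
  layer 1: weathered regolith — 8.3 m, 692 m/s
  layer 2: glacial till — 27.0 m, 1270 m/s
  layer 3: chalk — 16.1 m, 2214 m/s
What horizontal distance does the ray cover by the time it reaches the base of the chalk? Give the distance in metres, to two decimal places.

18.96 m

Apply Snell's law at each interface; in layer i the horizontal offset is hᵢ·tan θᵢ.
Layer 1: θ = 9.10°; offset = 8.3·tan 9.10° = 1.3294 m.
Layer 2: sin θ = 1270·sin 9.1°/692 = 0.2903, θ = 16.87°; offset = 27.0·tan 16.87° = 8.1896 m.
Layer 3: sin θ = 2214·sin 9.1°/692 = 0.5060, θ = 30.40°; offset = 16.1·tan 30.40° = 9.4453 m.
Summing the layer offsets gives 18.9644 m.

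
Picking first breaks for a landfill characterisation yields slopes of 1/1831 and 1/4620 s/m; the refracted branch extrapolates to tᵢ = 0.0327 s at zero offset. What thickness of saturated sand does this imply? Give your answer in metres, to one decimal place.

θ_c = arcsin(1831/4620) = 23.35°; cos θ_c = 0.9181.
tᵢ = 2h cos θ_c/V₁ ⇒ h = tᵢ·V₁/(2 cos θ_c) = 0.0327·1831/(2·0.9181) = 32.61 m.

32.6 m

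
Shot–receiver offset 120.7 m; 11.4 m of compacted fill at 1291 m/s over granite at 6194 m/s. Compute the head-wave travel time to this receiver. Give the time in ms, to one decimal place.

t = x/V₂ + 2h·√(V₂²−V₁²)/(V₁V₂).
√(V₂²−V₁²) = √(6194²−1291²) = 6058.0 m/s; delay term = 2·11.4·6058.0/(1291·6194) = 0.01727 s.
t = 120.7/6194 + 0.01727 = 0.03676 s.

36.8 ms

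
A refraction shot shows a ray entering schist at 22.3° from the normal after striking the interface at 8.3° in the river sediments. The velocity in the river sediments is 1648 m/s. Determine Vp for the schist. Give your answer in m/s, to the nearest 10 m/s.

4330 m/s

Snell's law: sin 8.3°/V₁ = sin 22.3°/V₂.
V₂ = V₁·sin 22.3°/sin 8.3° = 1648 × 2.6286 = 4331.95 m/s.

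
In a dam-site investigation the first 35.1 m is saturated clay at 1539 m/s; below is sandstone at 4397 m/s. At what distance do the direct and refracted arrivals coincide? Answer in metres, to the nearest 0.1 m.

101.2 m

θ_c = arcsin(1539/4397) = 20.49°, so cos θ_c = 0.9367 and tᵢ = 2h cos θ_c/V₁ = 0.0427 s.
At crossover x/V₁ = x/V₂ + tᵢ ⇒ x = tᵢ/(1/V₁ − 1/V₂) = 0.04273/(6.4977e-04 − 2.2743e-04) = 101.17 m.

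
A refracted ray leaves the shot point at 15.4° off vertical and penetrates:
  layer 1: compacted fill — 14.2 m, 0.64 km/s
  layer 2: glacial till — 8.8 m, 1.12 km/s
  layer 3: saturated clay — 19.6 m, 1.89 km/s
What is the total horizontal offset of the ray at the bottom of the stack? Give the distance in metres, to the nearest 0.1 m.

Apply Snell's law at each interface; in layer i the horizontal offset is hᵢ·tan θᵢ.
Layer 1: θ = 15.40°; offset = 14.2·tan 15.40° = 3.911 m.
Layer 2: sin θ = 1.12·sin 15.4°/0.64 = 0.4647, θ = 27.69°; offset = 8.8·tan 27.69° = 4.619 m.
Layer 3: sin θ = 1.89·sin 15.4°/0.64 = 0.7842, θ = 51.65°; offset = 19.6·tan 51.65° = 24.772 m.
Total horizontal offset = 33.302 m.

33.3 m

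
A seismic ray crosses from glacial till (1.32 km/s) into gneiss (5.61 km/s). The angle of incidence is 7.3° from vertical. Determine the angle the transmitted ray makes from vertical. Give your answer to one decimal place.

Snell's law: sin θ₂ = (V₂/V₁)·sin θ₁ = (5.61/1.32)·sin 7.3° = 0.5400.
θ₂ = arcsin 0.5400 = 32.69° from the normal.

32.7°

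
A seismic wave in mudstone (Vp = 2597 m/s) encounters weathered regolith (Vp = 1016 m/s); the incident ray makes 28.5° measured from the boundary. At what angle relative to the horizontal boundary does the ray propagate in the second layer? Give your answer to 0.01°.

Convert to the normal: θ₁ = 90° − 28.5° = 61.5°.
Snell's law: sin θ₂ = (V₂/V₁)·sin θ₁ = (1016/2597)·sin 61.5° = 0.3438.
θ₂ = sin⁻¹(0.3438) = 20.11° (from vertical).
From the interface: 90° − 20.11° = 69.89°.

69.89°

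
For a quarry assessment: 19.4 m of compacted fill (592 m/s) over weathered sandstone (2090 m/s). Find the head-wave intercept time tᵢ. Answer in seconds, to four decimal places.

0.0629 s

tᵢ = 2h·√(V₂²−V₁²)/(V₁V₂).
√(V₂²−V₁²) = √(2090²−592²) = 2004.4 m/s.
tᵢ = 2·19.4·2004.4/(592·2090) = 0.06286 s.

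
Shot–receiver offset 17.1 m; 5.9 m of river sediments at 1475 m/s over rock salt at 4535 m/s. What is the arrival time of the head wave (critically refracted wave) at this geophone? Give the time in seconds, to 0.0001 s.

t = x/V₂ + 2h·√(V₂²−V₁²)/(V₁V₂).
√(V₂²−V₁²) = √(4535²−1475²) = 4288.4 m/s; delay term = 2·5.9·4288.4/(1475·4535) = 0.00757 s.
t = 17.1/4535 + 0.00757 = 0.01134 s.

0.0113 s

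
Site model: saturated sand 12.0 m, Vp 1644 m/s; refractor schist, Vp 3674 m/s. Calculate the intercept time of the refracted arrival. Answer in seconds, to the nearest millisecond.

tᵢ = 2h·√(V₂²−V₁²)/(V₁V₂).
√(V₂²−V₁²) = √(3674²−1644²) = 3285.7 m/s.
tᵢ = 2·12.0·3285.7/(1644·3674) = 0.01306 s.

0.013 s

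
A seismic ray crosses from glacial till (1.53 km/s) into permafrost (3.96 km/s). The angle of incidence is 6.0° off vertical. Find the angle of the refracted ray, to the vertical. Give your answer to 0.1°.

Snell's law: sin θ₂ = (V₂/V₁)·sin θ₁ = (3.96/1.53)·sin 6.0° = 0.2705.
θ₂ = arcsin 0.2705 = 15.70° from the normal.

15.7°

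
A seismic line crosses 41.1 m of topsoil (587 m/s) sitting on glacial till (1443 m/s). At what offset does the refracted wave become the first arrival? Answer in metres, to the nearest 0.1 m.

x_cross = 2h·√((V₂+V₁)/(V₂−V₁)).
(V₂+V₁)/(V₂−V₁) = (1443+587)/(1443−587) = 2.3715; √ = 1.5400.
x_cross = 2·41.1·1.5400 = 126.59 m.

126.6 m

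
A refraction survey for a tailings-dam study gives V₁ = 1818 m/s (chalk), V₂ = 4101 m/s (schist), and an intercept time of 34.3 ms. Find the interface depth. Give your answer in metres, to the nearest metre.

θ_c = arcsin(1818/4101) = 26.32°; cos θ_c = 0.8964.
tᵢ = 2h cos θ_c/V₁ ⇒ h = tᵢ·V₁/(2 cos θ_c) = 0.0343·1818/(2·0.8964) = 34.78 m.

35 m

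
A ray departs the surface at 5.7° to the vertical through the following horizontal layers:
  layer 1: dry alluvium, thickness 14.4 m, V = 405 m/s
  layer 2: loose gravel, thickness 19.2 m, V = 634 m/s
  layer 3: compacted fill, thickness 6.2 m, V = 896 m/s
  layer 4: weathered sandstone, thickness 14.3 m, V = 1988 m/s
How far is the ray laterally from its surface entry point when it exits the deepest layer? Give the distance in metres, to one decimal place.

13.8 m

Ray parameter p = sin 5.7° / 405 m/s = 2.4523e-04 s/m.
Layer 1: θ = 5.70°; offset = 14.4·tan 5.70° = 1.437 m.
Layer 2: sin θ = p·634 = 0.1555 → θ = 8.94°; offset = 19.2·tan 8.94° = 3.022 m.
Layer 3: sin θ = p·896 = 0.2197 → θ = 12.69°; offset = 6.2·tan 12.69° = 1.396 m.
Layer 4: sin θ = p·1988 = 0.4875 → θ = 29.18°; offset = 14.3·tan 29.18° = 7.985 m.
Summing the layer offsets gives 13.841 m.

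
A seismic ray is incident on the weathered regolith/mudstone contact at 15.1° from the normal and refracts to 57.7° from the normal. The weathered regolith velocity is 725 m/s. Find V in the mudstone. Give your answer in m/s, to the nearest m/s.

sin 15.1° = 0.2605; sin 57.7° = 0.8453.
V₂ = V₁·(sin θ₂/sin θ₁) = 725·(0.8453/0.2605) = 2352.42 m/s.

2352 m/s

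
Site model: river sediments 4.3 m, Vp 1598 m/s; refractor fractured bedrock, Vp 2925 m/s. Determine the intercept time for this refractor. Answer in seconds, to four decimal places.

θ_c = arcsin(V₁/V₂) = arcsin(1598/2925) = 33.12°; cos θ_c = 0.8376.
tᵢ = 2h·cos θ_c / V₁ = 2·4.3·0.8376 / 1598 = 0.00451 s.

0.0045 s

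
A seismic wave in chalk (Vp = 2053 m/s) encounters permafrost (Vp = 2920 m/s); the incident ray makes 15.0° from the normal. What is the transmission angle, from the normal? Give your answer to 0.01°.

Snell's law: sin θ₂ = (V₂/V₁)·sin θ₁ = (2920/2053)·sin 15.0° = 0.3681.
θ₂ = arcsin 0.3681 = 21.60° from the normal.

21.60°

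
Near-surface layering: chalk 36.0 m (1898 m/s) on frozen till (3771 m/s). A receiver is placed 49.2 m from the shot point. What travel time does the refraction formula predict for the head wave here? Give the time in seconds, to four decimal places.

0.0458 s

t = x/V₂ + 2h·√(V₂²−V₁²)/(V₁V₂).
√(V₂²−V₁²) = √(3771²−1898²) = 3258.5 m/s; delay term = 2·36.0·3258.5/(1898·3771) = 0.03278 s.
t = 49.2/3771 + 0.03278 = 0.04583 s.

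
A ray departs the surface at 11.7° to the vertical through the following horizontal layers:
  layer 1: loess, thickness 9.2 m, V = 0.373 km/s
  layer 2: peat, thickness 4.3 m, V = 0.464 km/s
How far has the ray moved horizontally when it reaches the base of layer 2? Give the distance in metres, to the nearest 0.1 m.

3.0 m

Apply Snell's law at each interface; in layer i the horizontal offset is hᵢ·tan θᵢ.
Layer 1: θ = 11.70°; offset = 9.2·tan 11.70° = 1.905 m.
Layer 2: sin θ = 0.464·sin 11.7°/0.373 = 0.2523, θ = 14.61°; offset = 4.3·tan 14.61° = 1.121 m.
Summing the layer offsets gives 3.026 m.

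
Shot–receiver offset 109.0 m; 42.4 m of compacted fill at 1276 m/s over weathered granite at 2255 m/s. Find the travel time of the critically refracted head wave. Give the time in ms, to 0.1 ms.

103.1 ms

θ_c = arcsin(V₁/V₂) = arcsin(1276/2255) = 34.46°, cos θ_c = 0.8245.
Intercept time tᵢ = 2h cos θ_c / V₁ = 2·42.4·0.8245/1276 = 0.05479 s.
t = x/V₂ + tᵢ = 109.0/2255 + 0.05479 = 0.10313 s.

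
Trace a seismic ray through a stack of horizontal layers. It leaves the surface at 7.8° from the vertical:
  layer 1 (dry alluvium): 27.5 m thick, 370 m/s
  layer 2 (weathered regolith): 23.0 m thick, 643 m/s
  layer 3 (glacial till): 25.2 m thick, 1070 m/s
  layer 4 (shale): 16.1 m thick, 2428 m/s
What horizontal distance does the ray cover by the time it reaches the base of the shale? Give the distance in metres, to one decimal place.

51.6 m

Apply Snell's law at each interface; in layer i the horizontal offset is hᵢ·tan θᵢ.
Layer 1: θ = 7.80°; offset = 27.5·tan 7.80° = 3.767 m.
Layer 2: sin θ = 643·sin 7.8°/370 = 0.2359, θ = 13.64°; offset = 23.0·tan 13.64° = 5.582 m.
Layer 3: sin θ = 1070·sin 7.8°/370 = 0.3925, θ = 23.11°; offset = 25.2·tan 23.11° = 10.753 m.
Layer 4: sin θ = 2428·sin 7.8°/370 = 0.8906, θ = 62.95°; offset = 16.1·tan 62.95° = 31.526 m.
Summing the layer offsets gives 51.628 m.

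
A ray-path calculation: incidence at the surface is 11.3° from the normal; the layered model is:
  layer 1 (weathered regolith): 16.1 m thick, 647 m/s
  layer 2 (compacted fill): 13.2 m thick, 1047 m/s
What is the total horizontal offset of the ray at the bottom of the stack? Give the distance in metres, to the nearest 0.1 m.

p = sin θ₁/V₁ = sin 11.3°/647 = 3.0285e-04 s/m is conserved through the stack.
Layer 1: θ = 11.30°; offset = 16.1·tan 11.30° = 3.217 m.
Layer 2: sin θ = p·1047 = 0.3171 → θ = 18.49°; offset = 13.2·tan 18.49° = 4.413 m.
Total horizontal offset = 7.630 m.

7.6 m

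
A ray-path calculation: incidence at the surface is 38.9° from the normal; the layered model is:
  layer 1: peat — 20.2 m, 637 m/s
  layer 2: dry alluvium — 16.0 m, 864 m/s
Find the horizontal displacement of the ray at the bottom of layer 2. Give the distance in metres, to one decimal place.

42.3 m

p = sin θ₁/V₁ = sin 38.9°/637 = 9.8581e-04 s/m is conserved through the stack.
Layer 1: θ = 38.90°; offset = 20.2·tan 38.90° = 16.299 m.
Layer 2: sin θ = p·864 = 0.8517 → θ = 58.40°; offset = 16.0·tan 58.40° = 26.009 m.
Summing the layer offsets gives 42.309 m.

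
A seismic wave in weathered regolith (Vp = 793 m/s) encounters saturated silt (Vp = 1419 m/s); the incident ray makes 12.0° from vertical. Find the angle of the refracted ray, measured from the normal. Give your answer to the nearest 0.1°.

21.8°

sin θ₁/V₁ = sin θ₂/V₂ ⇒ sin θ₂ = 1419·sin 12.0°/793 = 1419·0.2079/793 = 0.3720.
θ₂ = arcsin 0.3720 = 21.84° from the normal.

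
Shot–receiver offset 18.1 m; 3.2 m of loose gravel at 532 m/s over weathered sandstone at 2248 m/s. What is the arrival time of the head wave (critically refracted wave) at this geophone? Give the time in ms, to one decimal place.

θ_c = arcsin(V₁/V₂) = arcsin(532/2248) = 13.69°, cos θ_c = 0.9716.
Intercept time tᵢ = 2h cos θ_c / V₁ = 2·3.2·0.9716/532 = 0.01169 s.
t = x/V₂ + tᵢ = 18.1/2248 + 0.01169 = 0.01974 s.

19.7 ms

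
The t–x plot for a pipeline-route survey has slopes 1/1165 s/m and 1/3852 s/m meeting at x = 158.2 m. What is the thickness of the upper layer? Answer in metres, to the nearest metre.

58 m

x_cross = 2h·√((V₂+V₁)/(V₂−V₁)) → h = x_cross / (2·√((V₂+V₁)/(V₂−V₁))).
√((V₂+V₁)/(V₂−V₁)) = √((3852+1165)/(3852−1165)) = 1.3664.
h = 158.2 / (2·1.3664) = 57.89 m.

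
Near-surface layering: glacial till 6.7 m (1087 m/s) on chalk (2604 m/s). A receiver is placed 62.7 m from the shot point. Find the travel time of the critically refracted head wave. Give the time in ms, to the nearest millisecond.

t = x/V₂ + 2h·√(V₂²−V₁²)/(V₁V₂).
√(V₂²−V₁²) = √(2604²−1087²) = 2366.3 m/s; delay term = 2·6.7·2366.3/(1087·2604) = 0.01120 s.
t = 62.7/2604 + 0.01120 = 0.03528 s.

35 ms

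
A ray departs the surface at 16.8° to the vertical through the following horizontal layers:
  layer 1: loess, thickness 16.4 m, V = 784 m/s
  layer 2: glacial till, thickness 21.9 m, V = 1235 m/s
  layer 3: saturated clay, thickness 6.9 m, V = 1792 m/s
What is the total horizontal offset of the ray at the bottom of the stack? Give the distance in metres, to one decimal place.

22.2 m

Ray parameter p = sin 16.8° / 784 m/s = 3.6866e-04 s/m.
Layer 1: θ = 16.80°; offset = 16.4·tan 16.80° = 4.951 m.
Layer 2: sin θ = p·1235 = 0.4553 → θ = 27.08°; offset = 21.9·tan 27.08° = 11.199 m.
Layer 3: sin θ = p·1792 = 0.6606 → θ = 41.35°; offset = 6.9·tan 41.35° = 6.072 m.
Total horizontal offset = 22.223 m.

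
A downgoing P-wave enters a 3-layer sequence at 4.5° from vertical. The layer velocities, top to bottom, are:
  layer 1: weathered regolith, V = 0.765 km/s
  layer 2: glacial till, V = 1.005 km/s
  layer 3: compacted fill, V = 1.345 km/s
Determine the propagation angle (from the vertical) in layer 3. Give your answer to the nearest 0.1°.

7.9°

Snell's law across each interface conserves sin θ / V, so sin θ_3 = V_3·sin θ₁/V₁.
sin θ_3 = 1.345 × sin 4.5° / 0.765 = 0.1379.
θ_3 = 7.93° from the vertical.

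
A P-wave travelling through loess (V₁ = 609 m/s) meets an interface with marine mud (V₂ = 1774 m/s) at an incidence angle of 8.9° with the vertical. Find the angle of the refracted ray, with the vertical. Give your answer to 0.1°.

sin θ₁/V₁ = sin θ₂/V₂ ⇒ sin θ₂ = 1774·sin 8.9°/609 = 1774·0.1547/609 = 0.4507.
θ₂ = arcsin 0.4507 = 26.79° from the normal.

26.8°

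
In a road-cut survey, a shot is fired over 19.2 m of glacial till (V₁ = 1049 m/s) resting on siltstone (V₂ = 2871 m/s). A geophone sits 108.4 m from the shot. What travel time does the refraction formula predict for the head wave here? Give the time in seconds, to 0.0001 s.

0.0718 s

t = x/V₂ + 2h·√(V₂²−V₁²)/(V₁V₂).
√(V₂²−V₁²) = √(2871²−1049²) = 2672.5 m/s; delay term = 2·19.2·2672.5/(1049·2871) = 0.03408 s.
t = 108.4/2871 + 0.03408 = 0.07183 s.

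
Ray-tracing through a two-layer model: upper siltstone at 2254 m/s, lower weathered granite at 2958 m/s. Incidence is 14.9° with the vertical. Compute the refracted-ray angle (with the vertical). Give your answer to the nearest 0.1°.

sin θ₁/V₁ = sin θ₂/V₂ ⇒ sin θ₂ = 2958·sin 14.9°/2254 = 2958·0.2571/2254 = 0.3374.
θ₂ = arcsin 0.3374 = 19.72° from the normal.

19.7°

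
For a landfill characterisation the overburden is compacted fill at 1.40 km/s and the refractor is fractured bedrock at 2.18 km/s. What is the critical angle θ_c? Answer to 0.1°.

At critical incidence the refracted ray runs along the interface (θ₂ = 90°), so sin θ_c = V₁/V₂.
θ_c = arcsin(1.40/2.18) = arcsin 0.6422 = 39.96°.

40.0°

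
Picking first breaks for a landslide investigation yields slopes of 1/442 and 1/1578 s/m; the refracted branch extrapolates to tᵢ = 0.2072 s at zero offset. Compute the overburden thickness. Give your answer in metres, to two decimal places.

47.70 m

h = tᵢ·V₁·V₂ / (2·√(V₂²−V₁²)).
√(V₂²−V₁²) = √(1578² − 442²) = 1514.8 m/s.
h = 0.2072 s × 442 × 1578 / (2 × 1514.8) = 47.70 m.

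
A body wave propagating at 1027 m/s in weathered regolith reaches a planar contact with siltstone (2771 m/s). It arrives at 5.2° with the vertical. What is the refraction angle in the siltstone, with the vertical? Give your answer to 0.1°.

Snell's law: sin θ₂ = (V₂/V₁)·sin θ₁ = (2771/1027)·sin 5.2° = 0.2445.
θ₂ = sin⁻¹(0.2445) = 14.15° (from vertical).

14.2°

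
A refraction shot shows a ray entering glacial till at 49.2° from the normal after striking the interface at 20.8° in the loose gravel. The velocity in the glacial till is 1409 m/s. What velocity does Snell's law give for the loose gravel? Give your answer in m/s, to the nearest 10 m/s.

660 m/s

sin 20.8° = 0.3551; sin 49.2° = 0.7570.
V₁ = V₂·(sin θ₁/sin θ₂) = 1409·(0.3551/0.7570) = 660.96 m/s.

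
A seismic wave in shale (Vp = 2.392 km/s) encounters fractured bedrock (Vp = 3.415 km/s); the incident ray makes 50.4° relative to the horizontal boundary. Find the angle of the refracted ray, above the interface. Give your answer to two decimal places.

24.49°

Angle from the normal: 90° − 50.4° = 39.6°.
sin θ₁/V₁ = sin θ₂/V₂ ⇒ sin θ₂ = 3.415·sin 39.6°/2.392 = 3.415·0.6374/2.392 = 0.9100.
θ₂ = sin⁻¹(0.9100) = 65.51° (from vertical).
From the interface: 90° − 65.51° = 24.49°.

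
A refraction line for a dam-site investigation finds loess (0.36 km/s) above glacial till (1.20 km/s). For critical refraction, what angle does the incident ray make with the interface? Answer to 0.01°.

72.54°

Critical incidence: sin θ_c = V₁/V₂ = 0.36/1.20 = 0.3000.
θ_c = arcsin 0.3000 = 17.46°.
Measured from the interface: 90° − 17.46° = 72.54°.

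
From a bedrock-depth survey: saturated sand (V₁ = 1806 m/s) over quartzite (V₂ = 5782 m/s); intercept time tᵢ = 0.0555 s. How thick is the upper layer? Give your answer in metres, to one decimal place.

52.8 m

h = tᵢ·V₁·V₂ / (2·√(V₂²−V₁²)).
√(V₂²−V₁²) = √(5782² − 1806²) = 5492.7 m/s.
h = 0.0555 s × 1806 × 5782 / (2 × 5492.7) = 52.76 m.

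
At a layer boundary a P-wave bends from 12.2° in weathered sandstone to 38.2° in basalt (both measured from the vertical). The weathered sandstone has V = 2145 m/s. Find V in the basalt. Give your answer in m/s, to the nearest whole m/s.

6277 m/s

sin 12.2° = 0.2113; sin 38.2° = 0.6184.
V₂ = V₁·(sin θ₂/sin θ₁) = 2145·(0.6184/0.2113) = 6277.00 m/s.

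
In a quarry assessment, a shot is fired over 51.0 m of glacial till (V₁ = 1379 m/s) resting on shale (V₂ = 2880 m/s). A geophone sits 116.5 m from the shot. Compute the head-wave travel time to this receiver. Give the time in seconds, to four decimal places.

θ_c = arcsin(V₁/V₂) = arcsin(1379/2880) = 28.61°, cos θ_c = 0.8779.
Intercept time tᵢ = 2h cos θ_c / V₁ = 2·51.0·0.8779/1379 = 0.06494 s.
t = x/V₂ + tᵢ = 116.5/2880 + 0.06494 = 0.10539 s.

0.1054 s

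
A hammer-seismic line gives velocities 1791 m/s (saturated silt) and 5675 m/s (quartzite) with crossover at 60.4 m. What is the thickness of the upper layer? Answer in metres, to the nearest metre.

h = (x_cross/2)·√((V₂−V₁)/(V₂+V₁)).
(V₂−V₁)/(V₂+V₁) = (5675−1791)/(5675+1791) = 0.5202; √ = 0.7213.
h = (60.4/2)·0.7213 = 21.78 m.

22 m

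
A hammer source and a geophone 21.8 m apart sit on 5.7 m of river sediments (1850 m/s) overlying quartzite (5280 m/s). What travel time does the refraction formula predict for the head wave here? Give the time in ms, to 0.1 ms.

θ_c = arcsin(V₁/V₂) = arcsin(1850/5280) = 20.51°, cos θ_c = 0.9366.
Intercept time tᵢ = 2h cos θ_c / V₁ = 2·5.7·0.9366/1850 = 0.00577 s.
t = x/V₂ + tᵢ = 21.8/5280 + 0.00577 = 0.00990 s.

9.9 ms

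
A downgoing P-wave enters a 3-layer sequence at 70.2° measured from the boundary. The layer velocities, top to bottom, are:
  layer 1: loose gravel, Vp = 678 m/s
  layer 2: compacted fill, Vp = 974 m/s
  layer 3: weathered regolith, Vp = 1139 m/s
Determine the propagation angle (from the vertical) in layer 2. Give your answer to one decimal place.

29.1°

From the normal: θ₁ = 90° − 70.2° = 19.8°.
Ray parameter p = sin 19.8° / 678 = 4.9961e-04 s/m.
sin θ_2 = p·V_2 = 4.9961e-04 × 974 = 0.4866.
θ_2 = arcsin 0.4866 = 29.12°.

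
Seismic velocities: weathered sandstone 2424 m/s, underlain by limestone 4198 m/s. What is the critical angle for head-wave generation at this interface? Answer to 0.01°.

At critical incidence the refracted ray runs along the interface (θ₂ = 90°), so sin θ_c = V₁/V₂.
θ_c = arcsin(2424/4198) = arcsin 0.5774 = 35.27°.

35.27°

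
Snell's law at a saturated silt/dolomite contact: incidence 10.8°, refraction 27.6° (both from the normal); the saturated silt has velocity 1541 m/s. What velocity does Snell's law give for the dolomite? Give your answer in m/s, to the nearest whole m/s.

3810 m/s

sin 10.8° = 0.1874; sin 27.6° = 0.4633.
V₂ = V₁·(sin θ₂/sin θ₁) = 1541·(0.4633/0.1874) = 3810.09 m/s.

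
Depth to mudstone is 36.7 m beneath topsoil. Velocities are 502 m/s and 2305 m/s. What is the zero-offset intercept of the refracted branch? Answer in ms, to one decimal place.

θ_c = arcsin(V₁/V₂) = arcsin(502/2305) = 12.58°; cos θ_c = 0.9760.
tᵢ = 2h·cos θ_c / V₁ = 2·36.7·0.9760 / 502 = 0.14271 s.

142.7 ms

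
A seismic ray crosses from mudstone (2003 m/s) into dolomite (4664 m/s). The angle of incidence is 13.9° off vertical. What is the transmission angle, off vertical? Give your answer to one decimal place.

sin θ₁/V₁ = sin θ₂/V₂ ⇒ sin θ₂ = 4664·sin 13.9°/2003 = 4664·0.2402/2003 = 0.5594.
θ₂ = sin⁻¹(0.5594) = 34.01° (from vertical).

34.0°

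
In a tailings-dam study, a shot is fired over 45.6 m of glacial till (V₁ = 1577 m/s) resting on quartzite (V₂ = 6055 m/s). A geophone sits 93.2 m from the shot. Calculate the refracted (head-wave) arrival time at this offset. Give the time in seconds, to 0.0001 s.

t = x/V₂ + 2h·√(V₂²−V₁²)/(V₁V₂).
√(V₂²−V₁²) = √(6055²−1577²) = 5846.0 m/s; delay term = 2·45.6·5846.0/(1577·6055) = 0.05584 s.
t = 93.2/6055 + 0.05584 = 0.07123 s.

0.0712 s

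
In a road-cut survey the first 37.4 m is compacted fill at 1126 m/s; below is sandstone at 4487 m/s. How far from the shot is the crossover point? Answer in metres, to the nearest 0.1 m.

x_cross = 2h·√((V₂+V₁)/(V₂−V₁)).
(V₂+V₁)/(V₂−V₁) = (4487+1126)/(4487−1126) = 1.6700; √ = 1.2923.
x_cross = 2·37.4·1.2923 = 96.66 m.

96.7 m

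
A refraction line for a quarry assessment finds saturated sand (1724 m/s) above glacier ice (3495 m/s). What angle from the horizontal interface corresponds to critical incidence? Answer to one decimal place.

At critical incidence the refracted ray runs along the interface (θ₂ = 90°), so sin θ_c = V₁/V₂.
θ_c = arcsin(1724/3495) = arcsin 0.4933 = 29.56°.
Measured from the interface: 90° − 29.56° = 60.44°.

60.4°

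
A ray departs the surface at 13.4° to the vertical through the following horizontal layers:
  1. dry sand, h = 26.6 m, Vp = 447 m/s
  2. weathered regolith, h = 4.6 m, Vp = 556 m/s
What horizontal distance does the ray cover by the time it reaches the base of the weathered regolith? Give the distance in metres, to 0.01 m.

p = sin θ₁/V₁ = sin 13.4°/447 = 5.1845e-04 s/m is conserved through the stack.
Layer 1: θ = 13.40°; offset = 26.6·tan 13.40° = 6.3370 m.
Layer 2: sin θ = p·556 = 0.2883 → θ = 16.75°; offset = 4.6·tan 16.75° = 1.3848 m.
Total horizontal offset = 7.7218 m.

7.72 m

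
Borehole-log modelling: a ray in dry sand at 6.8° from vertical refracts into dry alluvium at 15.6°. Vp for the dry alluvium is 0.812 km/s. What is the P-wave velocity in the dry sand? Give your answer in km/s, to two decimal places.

0.36 km/s

sin 6.8° = 0.1184; sin 15.6° = 0.2689.
V₁ = V₂·(sin θ₁/sin θ₂) = 0.812·(0.1184/0.2689) = 0.36 km/s.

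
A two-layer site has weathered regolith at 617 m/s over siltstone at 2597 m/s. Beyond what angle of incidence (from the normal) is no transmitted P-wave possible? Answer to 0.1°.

13.7°

At critical incidence the refracted ray runs along the interface (θ₂ = 90°), so sin θ_c = V₁/V₂.
θ_c = arcsin(617/2597) = arcsin 0.2376 = 13.74°.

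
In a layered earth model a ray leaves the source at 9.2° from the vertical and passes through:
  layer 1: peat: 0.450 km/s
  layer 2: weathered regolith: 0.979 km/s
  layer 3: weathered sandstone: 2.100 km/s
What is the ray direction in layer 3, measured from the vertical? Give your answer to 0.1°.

Snell's law across each interface conserves sin θ / V, so sin θ_3 = V_3·sin θ₁/V₁.
sin θ_3 = 2.100 × sin 9.2° / 0.450 = 0.7461.
θ_3 = arcsin 0.7461 = 48.25°.

48.3°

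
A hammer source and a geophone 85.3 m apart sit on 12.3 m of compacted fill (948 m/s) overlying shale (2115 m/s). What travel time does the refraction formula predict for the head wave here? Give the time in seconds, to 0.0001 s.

0.0635 s

t = x/V₂ + 2h·√(V₂²−V₁²)/(V₁V₂).
√(V₂²−V₁²) = √(2115²−948²) = 1890.6 m/s; delay term = 2·12.3·1890.6/(948·2115) = 0.02320 s.
t = 85.3/2115 + 0.02320 = 0.06353 s.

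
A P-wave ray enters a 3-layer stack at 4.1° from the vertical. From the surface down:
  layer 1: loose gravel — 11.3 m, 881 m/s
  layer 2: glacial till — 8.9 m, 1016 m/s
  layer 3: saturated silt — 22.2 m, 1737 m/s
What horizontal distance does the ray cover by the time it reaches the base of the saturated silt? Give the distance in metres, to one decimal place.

Ray parameter p = sin 4.1° / 881 m/s = 8.1155e-05 s/m.
Layer 1: θ = 4.10°; offset = 11.3·tan 4.10° = 0.810 m.
Layer 2: sin θ = p·1016 = 0.0825 → θ = 4.73°; offset = 8.9·tan 4.73° = 0.736 m.
Layer 3: sin θ = p·1737 = 0.1410 → θ = 8.10°; offset = 22.2·tan 8.10° = 3.161 m.
Summing the layer offsets gives 4.707 m.

4.7 m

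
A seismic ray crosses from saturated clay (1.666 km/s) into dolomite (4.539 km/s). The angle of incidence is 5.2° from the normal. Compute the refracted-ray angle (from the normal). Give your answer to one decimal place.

14.3°

Snell's law: sin θ₂ = (V₂/V₁)·sin θ₁ = (4.539/1.666)·sin 5.2° = 0.2469.
θ₂ = arcsin 0.2469 = 14.30° from the normal.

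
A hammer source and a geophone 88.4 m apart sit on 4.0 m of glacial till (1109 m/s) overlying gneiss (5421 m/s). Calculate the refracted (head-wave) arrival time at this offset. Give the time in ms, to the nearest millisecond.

t = x/V₂ + 2h·√(V₂²−V₁²)/(V₁V₂).
√(V₂²−V₁²) = √(5421²−1109²) = 5306.4 m/s; delay term = 2·4.0·5306.4/(1109·5421) = 0.00706 s.
t = 88.4/5421 + 0.00706 = 0.02337 s.

23 ms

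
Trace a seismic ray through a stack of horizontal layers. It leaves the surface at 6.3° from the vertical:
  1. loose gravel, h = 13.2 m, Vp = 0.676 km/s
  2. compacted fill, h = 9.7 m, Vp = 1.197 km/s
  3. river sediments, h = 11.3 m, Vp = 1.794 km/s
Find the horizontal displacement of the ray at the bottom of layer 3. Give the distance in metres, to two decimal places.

6.82 m

p = sin θ₁/V₁ = sin 6.3°/0.676 = 1.6233e-01 s/km is conserved through the stack.
Layer 1: θ = 6.30°; offset = 13.2·tan 6.30° = 1.4573 m.
Layer 2: sin θ = p·1.197 = 0.1943 → θ = 11.20°; offset = 9.7·tan 11.20° = 1.9214 m.
Layer 3: sin θ = p·1.794 = 0.2912 → θ = 16.93°; offset = 11.3·tan 16.93° = 3.4399 m.
Summing the layer offsets gives 6.8186 m.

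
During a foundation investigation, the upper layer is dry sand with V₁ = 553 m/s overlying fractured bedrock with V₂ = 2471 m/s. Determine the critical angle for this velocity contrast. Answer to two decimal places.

12.93°

At critical incidence the refracted ray runs along the interface (θ₂ = 90°), so sin θ_c = V₁/V₂.
θ_c = arcsin(553/2471) = arcsin 0.2238 = 12.93°.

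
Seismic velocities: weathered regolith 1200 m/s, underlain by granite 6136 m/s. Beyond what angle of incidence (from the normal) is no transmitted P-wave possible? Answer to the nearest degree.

11°

At critical incidence the refracted ray runs along the interface (θ₂ = 90°), so sin θ_c = V₁/V₂.
θ_c = arcsin(1200/6136) = arcsin 0.1956 = 11.28°.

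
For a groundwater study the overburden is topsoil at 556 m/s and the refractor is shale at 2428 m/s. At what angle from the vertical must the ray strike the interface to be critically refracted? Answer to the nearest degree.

13°

At critical incidence the refracted ray runs along the interface (θ₂ = 90°), so sin θ_c = V₁/V₂.
θ_c = arcsin(556/2428) = arcsin 0.2290 = 13.24°.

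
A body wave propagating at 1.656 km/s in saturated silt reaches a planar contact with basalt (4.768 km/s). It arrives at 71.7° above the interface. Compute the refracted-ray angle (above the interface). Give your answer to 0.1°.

25.3°

Angle from the normal: 90° − 71.7° = 18.3°.
sin θ₁/V₁ = sin θ₂/V₂ ⇒ sin θ₂ = 4.768·sin 18.3°/1.656 = 4.768·0.3140/1.656 = 0.9041.
θ₂ = arcsin 0.9041 = 64.70° from the normal.
From the interface: 90° − 64.70° = 25.30°.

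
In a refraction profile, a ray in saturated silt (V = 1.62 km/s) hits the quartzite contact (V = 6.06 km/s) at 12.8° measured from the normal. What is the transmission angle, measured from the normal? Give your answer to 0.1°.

sin θ₁/V₁ = sin θ₂/V₂ ⇒ sin θ₂ = 6.06·sin 12.8°/1.62 = 6.06·0.2215/1.62 = 0.8288.
θ₂ = sin⁻¹(0.8288) = 55.97° (from vertical).

56.0°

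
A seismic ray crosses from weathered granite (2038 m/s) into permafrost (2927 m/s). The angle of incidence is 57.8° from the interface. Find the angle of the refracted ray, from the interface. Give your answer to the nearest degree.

Angle from the normal: 90° − 57.8° = 32.2°.
Snell's law: sin θ₂ = (V₂/V₁)·sin θ₁ = (2927/2038)·sin 32.2° = 0.7653.
θ₂ = sin⁻¹(0.7653) = 49.94° (from vertical).
From the interface: 90° − 49.94° = 40.06°.

40°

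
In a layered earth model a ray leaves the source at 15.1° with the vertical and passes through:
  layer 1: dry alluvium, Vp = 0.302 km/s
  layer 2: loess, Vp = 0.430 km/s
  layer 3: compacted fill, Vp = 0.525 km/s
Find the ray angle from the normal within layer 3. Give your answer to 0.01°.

26.93°

Snell's law across each interface conserves sin θ / V, so sin θ_3 = V_3·sin θ₁/V₁.
sin θ_3 = 0.525 × sin 15.1° / 0.302 = 0.4529.
θ_3 = arcsin 0.4529 = 26.93°.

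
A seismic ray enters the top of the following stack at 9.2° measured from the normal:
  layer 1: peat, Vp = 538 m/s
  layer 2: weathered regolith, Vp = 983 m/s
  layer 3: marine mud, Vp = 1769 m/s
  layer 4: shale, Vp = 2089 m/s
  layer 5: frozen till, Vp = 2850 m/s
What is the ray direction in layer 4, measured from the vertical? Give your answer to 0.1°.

Snell's law across each interface conserves sin θ / V, so sin θ_4 = V_4·sin θ₁/V₁.
sin θ_4 = 2089 × sin 9.2° / 538 = 0.6208.
θ_4 = 38.37° from the vertical.

38.4°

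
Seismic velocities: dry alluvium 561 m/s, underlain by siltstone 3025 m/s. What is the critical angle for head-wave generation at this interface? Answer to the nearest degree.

At critical incidence the refracted ray runs along the interface (θ₂ = 90°), so sin θ_c = V₁/V₂.
θ_c = arcsin(561/3025) = arcsin 0.1855 = 10.69°.

11°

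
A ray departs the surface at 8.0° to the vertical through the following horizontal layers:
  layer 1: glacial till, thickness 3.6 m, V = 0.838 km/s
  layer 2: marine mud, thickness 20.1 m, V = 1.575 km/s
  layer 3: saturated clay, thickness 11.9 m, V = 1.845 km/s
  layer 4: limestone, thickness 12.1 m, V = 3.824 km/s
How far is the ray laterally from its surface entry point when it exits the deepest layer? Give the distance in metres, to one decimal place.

Apply Snell's law at each interface; in layer i the horizontal offset is hᵢ·tan θᵢ.
Layer 1: θ = 8.00°; offset = 3.6·tan 8.00° = 0.506 m.
Layer 2: sin θ = 1.575·sin 8.0°/0.838 = 0.2616, θ = 15.16°; offset = 20.1·tan 15.16° = 5.447 m.
Layer 3: sin θ = 1.845·sin 8.0°/0.838 = 0.3064, θ = 17.84°; offset = 11.9·tan 17.84° = 3.831 m.
Layer 4: sin θ = 3.824·sin 8.0°/0.838 = 0.6351, θ = 39.43°; offset = 12.1·tan 39.43° = 9.948 m.
Σ offsets = 19.732 m.

19.7 m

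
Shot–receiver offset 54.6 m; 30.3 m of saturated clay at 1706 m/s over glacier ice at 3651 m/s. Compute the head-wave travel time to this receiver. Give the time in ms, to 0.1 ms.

46.4 ms

θ_c = arcsin(V₁/V₂) = arcsin(1706/3651) = 27.86°, cos θ_c = 0.8841.
Intercept time tᵢ = 2h cos θ_c / V₁ = 2·30.3·0.8841/1706 = 0.03141 s.
t = x/V₂ + tᵢ = 54.6/3651 + 0.03141 = 0.04636 s.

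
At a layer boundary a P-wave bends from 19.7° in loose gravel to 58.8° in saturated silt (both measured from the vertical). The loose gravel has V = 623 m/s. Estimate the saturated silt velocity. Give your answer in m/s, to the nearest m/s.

Snell's law: sin 19.7°/V₁ = sin 58.8°/V₂.
V₂ = V₁·sin 58.8°/sin 19.7° = 623 × 2.5375 = 1580.83 m/s.

1581 m/s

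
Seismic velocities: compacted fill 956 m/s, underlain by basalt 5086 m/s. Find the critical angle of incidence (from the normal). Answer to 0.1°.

Critical incidence: sin θ_c = V₁/V₂ = 956/5086 = 0.1880.
θ_c = arcsin 0.1880 = 10.83°.

10.8°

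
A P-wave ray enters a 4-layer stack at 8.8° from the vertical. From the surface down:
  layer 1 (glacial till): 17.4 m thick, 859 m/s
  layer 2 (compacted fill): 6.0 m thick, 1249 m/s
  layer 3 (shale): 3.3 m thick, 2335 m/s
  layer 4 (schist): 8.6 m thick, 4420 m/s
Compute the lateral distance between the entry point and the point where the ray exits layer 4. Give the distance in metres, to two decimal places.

16.55 m

p = sin θ₁/V₁ = sin 8.8°/859 = 1.7810e-04 s/m is conserved through the stack.
Layer 1: θ = 8.80°; offset = 17.4·tan 8.80° = 2.6937 m.
Layer 2: sin θ = p·1249 = 0.2224 → θ = 12.85°; offset = 6.0·tan 12.85° = 1.3690 m.
Layer 3: sin θ = p·2335 = 0.4159 → θ = 24.57°; offset = 3.3·tan 24.57° = 1.5090 m.
Layer 4: sin θ = p·4420 = 0.7872 → θ = 51.92°; offset = 8.6·tan 51.92° = 10.9774 m.
Summing the layer offsets gives 16.5490 m.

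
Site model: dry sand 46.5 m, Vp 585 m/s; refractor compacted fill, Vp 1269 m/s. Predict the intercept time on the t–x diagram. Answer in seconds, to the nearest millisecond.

θ_c = arcsin(V₁/V₂) = arcsin(585/1269) = 27.45°; cos θ_c = 0.8874.
tᵢ = 2h·cos θ_c / V₁ = 2·46.5·0.8874 / 585 = 0.14107 s.

0.141 s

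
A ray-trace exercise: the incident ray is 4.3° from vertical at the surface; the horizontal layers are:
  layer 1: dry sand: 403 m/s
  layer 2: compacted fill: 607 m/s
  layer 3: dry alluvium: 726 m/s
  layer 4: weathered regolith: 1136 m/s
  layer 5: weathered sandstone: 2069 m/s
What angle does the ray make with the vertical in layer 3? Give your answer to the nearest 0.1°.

7.8°

Ray parameter p = sin 4.3° / 403 = 1.8605e-04 s/m.
sin θ_3 = p·V_3 = 1.8605e-04 × 726 = 0.1351.
θ_3 = arcsin 0.1351 = 7.76°.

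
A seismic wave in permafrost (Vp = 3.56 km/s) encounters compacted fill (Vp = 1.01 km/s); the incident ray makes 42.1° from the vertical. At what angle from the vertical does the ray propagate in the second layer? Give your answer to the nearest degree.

11°

sin θ₁/V₁ = sin θ₂/V₂ ⇒ sin θ₂ = 1.01·sin 42.1°/3.56 = 1.01·0.6704/3.56 = 0.1902.
θ₂ = arcsin 0.1902 = 10.96° from the normal.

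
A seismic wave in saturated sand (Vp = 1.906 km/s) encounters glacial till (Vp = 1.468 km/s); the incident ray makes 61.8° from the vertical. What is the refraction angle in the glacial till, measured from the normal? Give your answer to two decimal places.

sin θ₁/V₁ = sin θ₂/V₂ ⇒ sin θ₂ = 1.468·sin 61.8°/1.906 = 1.468·0.8813/1.906 = 0.6788.
θ₂ = sin⁻¹(0.6788) = 42.75° (from vertical).

42.75°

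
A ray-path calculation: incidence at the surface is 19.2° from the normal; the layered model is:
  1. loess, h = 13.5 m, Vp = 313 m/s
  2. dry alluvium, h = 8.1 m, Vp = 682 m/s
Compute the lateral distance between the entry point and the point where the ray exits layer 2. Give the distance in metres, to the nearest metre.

13 m

Apply Snell's law at each interface; in layer i the horizontal offset is hᵢ·tan θᵢ.
Layer 1: θ = 19.20°; offset = 13.5·tan 19.20° = 4.701 m.
Layer 2: sin θ = 682·sin 19.2°/313 = 0.7166, θ = 45.77°; offset = 8.1·tan 45.77° = 8.321 m.
Σ offsets = 13.023 m.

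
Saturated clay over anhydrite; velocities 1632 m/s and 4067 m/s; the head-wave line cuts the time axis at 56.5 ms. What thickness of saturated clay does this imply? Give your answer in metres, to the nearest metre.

h = tᵢ·V₁·V₂ / (2·√(V₂²−V₁²)).
√(V₂²−V₁²) = √(4067² − 1632²) = 3725.2 m/s.
h = 0.0565 s × 1632 × 4067 / (2 × 3725.2) = 50.33 m.

50 m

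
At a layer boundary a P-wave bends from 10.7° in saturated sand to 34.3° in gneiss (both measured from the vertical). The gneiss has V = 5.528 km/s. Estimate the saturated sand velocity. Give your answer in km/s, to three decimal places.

1.821 km/s

sin 10.7° = 0.1857; sin 34.3° = 0.5635.
V₁ = V₂·(sin θ₁/sin θ₂) = 5.528·(0.1857/0.5635) = 1.821 km/s.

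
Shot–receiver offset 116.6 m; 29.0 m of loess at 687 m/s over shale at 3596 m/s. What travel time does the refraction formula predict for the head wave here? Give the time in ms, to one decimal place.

115.3 ms

t = x/V₂ + 2h·√(V₂²−V₁²)/(V₁V₂).
√(V₂²−V₁²) = √(3596²−687²) = 3529.8 m/s; delay term = 2·29.0·3529.8/(687·3596) = 0.08287 s.
t = 116.6/3596 + 0.08287 = 0.11529 s.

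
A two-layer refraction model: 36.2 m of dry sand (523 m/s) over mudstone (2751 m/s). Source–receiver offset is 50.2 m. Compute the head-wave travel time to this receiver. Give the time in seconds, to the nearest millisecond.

0.154 s

t = x/V₂ + 2h·√(V₂²−V₁²)/(V₁V₂).
√(V₂²−V₁²) = √(2751²−523²) = 2700.8 m/s; delay term = 2·36.2·2700.8/(523·2751) = 0.13591 s.
t = 50.2/2751 + 0.13591 = 0.15416 s.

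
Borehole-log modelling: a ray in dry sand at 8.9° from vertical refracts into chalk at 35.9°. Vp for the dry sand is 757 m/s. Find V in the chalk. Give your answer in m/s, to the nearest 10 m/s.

sin 8.9° = 0.1547; sin 35.9° = 0.5864.
V₂ = V₁·(sin θ₂/sin θ₁) = 757·(0.5864/0.1547) = 2869.13 m/s.

2870 m/s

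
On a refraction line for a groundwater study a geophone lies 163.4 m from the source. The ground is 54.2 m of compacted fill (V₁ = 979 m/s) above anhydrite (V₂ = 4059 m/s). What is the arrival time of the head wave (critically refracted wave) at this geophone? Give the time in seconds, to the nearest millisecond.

t = x/V₂ + 2h·√(V₂²−V₁²)/(V₁V₂).
√(V₂²−V₁²) = √(4059²−979²) = 3939.2 m/s; delay term = 2·54.2·3939.2/(979·4059) = 0.10746 s.
t = 163.4/4059 + 0.10746 = 0.14771 s.

0.148 s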